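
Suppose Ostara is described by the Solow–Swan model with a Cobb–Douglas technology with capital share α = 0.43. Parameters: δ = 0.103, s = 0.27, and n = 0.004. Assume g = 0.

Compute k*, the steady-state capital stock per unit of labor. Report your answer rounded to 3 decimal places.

At the steady state, Δk = 0, so s·k^α = (n + δ)·k.
Rearranging, k^(1−α) = s / (n + δ).
k^0.57 = 0.27 / (0.004 + 0.103) = 0.27 / 0.107 = 2.5234
k* = 2.5234^(1/0.57) ≈ 5.0727

k* ≈ 5.073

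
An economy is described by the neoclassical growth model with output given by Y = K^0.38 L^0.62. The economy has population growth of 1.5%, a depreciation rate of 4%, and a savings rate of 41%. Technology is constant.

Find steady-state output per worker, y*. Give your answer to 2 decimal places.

y* = 3.43

Steady state requires s·f(k) = (n + δ)·k, i.e. s·k^α = (n + δ)·k.
Rearranging, k^(1−α) = s / (n + δ).
k^0.62 = 0.41 / (0.015 + 0.040) = 0.41 / 0.055 = 7.4545
k* = 7.4545^(1/0.62) ≈ 25.5345
y* = (k*)^α = 25.5345^0.38 ≈ 3.4254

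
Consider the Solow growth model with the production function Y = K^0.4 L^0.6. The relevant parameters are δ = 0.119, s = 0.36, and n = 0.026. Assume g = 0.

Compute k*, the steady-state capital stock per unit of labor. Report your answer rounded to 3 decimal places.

k* = 4.552

Steady state requires s·f(k) = (n + δ)·k, i.e. s·k^α = (n + δ)·k.
Rearranging, k^(1−α) = s / (n + δ).
k^0.6 = 0.36 / (0.026 + 0.119) = 0.36 / 0.145 = 2.4828
k* = 2.4828^(1/0.6) ≈ 4.5524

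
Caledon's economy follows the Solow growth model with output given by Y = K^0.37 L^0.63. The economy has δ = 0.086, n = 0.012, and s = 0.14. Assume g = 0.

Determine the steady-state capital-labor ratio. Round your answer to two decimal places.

k* ≈ 1.76

In steady state, investment equals break-even investment: s·k^α = (n + δ)·k.
Rearranging, k^(1−α) = s / (n + δ).
k^0.63 = 0.14 / (0.012 + 0.086) = 0.14 / 0.098 = 1.4286
k* = 1.4286^(1/0.63) ≈ 1.7615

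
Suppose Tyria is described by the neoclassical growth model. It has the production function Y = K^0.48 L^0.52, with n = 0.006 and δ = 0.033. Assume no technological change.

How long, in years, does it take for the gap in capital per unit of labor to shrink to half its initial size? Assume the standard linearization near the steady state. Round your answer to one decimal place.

Near the steady state the convergence rate is λ = (1 − α)(n + δ).
λ = (1 − 0.48) × 0.039 = 0.52 × 0.039 = 0.02028
Half-life = ln 2 / λ = 0.6931 / 0.02028 ≈ 34.18 years

about 34.2 years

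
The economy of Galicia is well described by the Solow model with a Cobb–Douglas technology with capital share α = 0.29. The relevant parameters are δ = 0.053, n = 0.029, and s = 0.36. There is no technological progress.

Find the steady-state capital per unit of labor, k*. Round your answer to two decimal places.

k* ≈ 8.03

Steady state requires s·f(k) = (n + δ)·k, i.e. s·k^α = (n + δ)·k.
Rearranging, k^(1−α) = s / (n + δ).
k^0.71 = 0.36 / (0.029 + 0.053) = 0.36 / 0.082 = 4.3902
k* = 4.3902^(1/0.71) ≈ 8.0335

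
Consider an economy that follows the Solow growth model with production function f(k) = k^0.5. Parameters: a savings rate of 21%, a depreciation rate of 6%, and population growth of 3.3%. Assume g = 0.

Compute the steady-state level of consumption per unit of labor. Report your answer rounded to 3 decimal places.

c* ≈ 1.784

In steady state, investment equals break-even investment: s·k^α = (n + δ)·k.
Dividing both sides by k: k^(1−α) = s / (n + δ).
k^0.5 = 0.21 / (0.033 + 0.060) = 0.21 / 0.093 = 2.2581
k* = 2.2581^(1/0.5) ≈ 5.0990
y* = (k*)^α = 5.0990^0.5 ≈ 2.2581
c* = (1 − s)·y* = (1 − 0.21) × 2.2581 ≈ 1.7839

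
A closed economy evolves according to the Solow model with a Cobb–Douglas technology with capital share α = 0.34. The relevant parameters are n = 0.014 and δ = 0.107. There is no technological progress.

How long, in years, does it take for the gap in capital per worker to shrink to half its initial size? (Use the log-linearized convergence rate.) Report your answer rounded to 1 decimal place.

half-life ≈ 8.7 years

Near the steady state the convergence rate is λ = (1 − α)(n + δ).
λ = (1 − 0.34) × 0.121 = 0.66 × 0.121 = 0.07986
Half-life = ln 2 / λ = 0.6931 / 0.07986 ≈ 8.68 years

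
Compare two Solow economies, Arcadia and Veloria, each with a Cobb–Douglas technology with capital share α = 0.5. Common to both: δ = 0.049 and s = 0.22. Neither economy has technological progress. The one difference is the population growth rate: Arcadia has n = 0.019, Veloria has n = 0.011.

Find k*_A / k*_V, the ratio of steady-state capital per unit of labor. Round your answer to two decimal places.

k*_A / k*_V ≈ 0.78

Steady-state k* = [s/(n + δ)]^(1/(1−α)), so the ratio is [ (s_A/(n + δ)_A) / (s_V/(n + δ)_V) ]^2.
s_A/(n + δ)_A = 0.22/0.068 = 3.2353; s_V/(n + δ)_V = 0.22/0.060 = 3.6667.
Ratio = (3.2353/3.6667)^2 = 0.8823^2 ≈ 0.7785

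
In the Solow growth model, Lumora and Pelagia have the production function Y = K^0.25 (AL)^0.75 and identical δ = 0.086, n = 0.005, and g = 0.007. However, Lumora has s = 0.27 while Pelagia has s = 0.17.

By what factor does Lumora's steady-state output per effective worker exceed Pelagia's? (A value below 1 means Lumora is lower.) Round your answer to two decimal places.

y*_L / y*_P ≈ 1.17

Steady-state y* = [s/(n + g + δ)]^(α/(1−α)), so the ratio is [ (s_L/(n + g + δ)_L) / (s_P/(n + g + δ)_P) ]^0.3333.
s_L/(n + g + δ)_L = 0.27/0.098 = 2.7551; s_P/(n + g + δ)_P = 0.17/0.098 = 1.7347.
Ratio = (2.7551/1.7347)^0.3333 = 1.5882^0.3333 ≈ 1.1667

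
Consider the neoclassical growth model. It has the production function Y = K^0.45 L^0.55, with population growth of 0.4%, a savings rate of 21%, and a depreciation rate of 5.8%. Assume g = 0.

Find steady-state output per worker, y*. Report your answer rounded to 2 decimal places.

At the steady state, Δk = 0, so s·k^α = (n + δ)·k.
Rearranging, k^(1−α) = s / (n + δ).
k^0.55 = 0.21 / (0.004 + 0.058) = 0.21 / 0.062 = 3.3871
k* = 3.3871^(1/0.55) ≈ 9.1902
y* = (k*)^α = 9.1902^0.45 ≈ 2.7133

y* ≈ 2.71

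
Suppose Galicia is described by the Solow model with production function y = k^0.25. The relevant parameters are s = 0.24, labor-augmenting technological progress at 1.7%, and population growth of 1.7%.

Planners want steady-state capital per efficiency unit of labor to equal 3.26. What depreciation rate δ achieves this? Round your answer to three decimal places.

At the steady state, Δk = 0, so s·k^α = (n + g + δ)·k.
So s / (n + g + δ) = (k*)^(1−α) = 3.26^0.75 = 2.4261.
Therefore n + g + δ = s / 2.4261 = 0.24 / 2.4261 = 0.0989, so δ = 0.0989 − 0.034 = 0.0649.

δ ≈ 0.065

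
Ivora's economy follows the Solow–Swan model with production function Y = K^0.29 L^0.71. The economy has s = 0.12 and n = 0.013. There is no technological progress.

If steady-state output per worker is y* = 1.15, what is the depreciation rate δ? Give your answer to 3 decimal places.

δ ≈ 0.072

At the steady state, Δk = 0, so s·k^α = (n + δ)·k.
Since y* = [s/(n + δ)]^(α/(1−α)), we have s/(n + δ) = (y*)^((1−α)/α) = 1.15^2.4483 = 1.4080.
Therefore n + δ = s / 1.4080 = 0.12 / 1.4080 = 0.0852, so δ = 0.0852 − 0.013 = 0.0722.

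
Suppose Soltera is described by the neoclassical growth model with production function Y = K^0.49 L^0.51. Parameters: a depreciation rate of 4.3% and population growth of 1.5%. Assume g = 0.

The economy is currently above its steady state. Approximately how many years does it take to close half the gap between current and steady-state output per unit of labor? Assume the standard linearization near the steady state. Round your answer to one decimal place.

Near the steady state the convergence rate is λ = (1 − α)(n + δ).
λ = (1 − 0.49) × 0.058 = 0.51 × 0.058 = 0.02958
Half-life = ln 2 / λ = 0.6931 / 0.02958 ≈ 23.43 years

half-life ≈ 23.4 years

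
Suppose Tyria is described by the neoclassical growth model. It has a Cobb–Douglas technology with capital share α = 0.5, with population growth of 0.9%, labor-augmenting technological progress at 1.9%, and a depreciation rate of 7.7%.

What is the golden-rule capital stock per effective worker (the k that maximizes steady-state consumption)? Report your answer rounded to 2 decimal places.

k_gold ≈ 22.68

The golden rule sets f'(k) = n + g + δ, i.e. α·k^(α−1) = n + g + δ.
So k^(1−α) = α / (n + g + δ) = 0.5 / 0.105 = 4.7619.
k_gold = 4.7619^(1/0.5) ≈ 22.6757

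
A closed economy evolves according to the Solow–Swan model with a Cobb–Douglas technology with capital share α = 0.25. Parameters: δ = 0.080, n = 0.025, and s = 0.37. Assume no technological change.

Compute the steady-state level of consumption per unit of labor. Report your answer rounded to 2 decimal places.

c* = 0.96

In steady state, investment equals break-even investment: s·k^α = (n + δ)·k.
Rearranging, k^(1−α) = s / (n + δ).
k^0.75 = 0.37 / (0.025 + 0.080) = 0.37 / 0.105 = 3.5238
k* = 3.5238^(1/0.75) ≈ 5.3623
y* = (k*)^α = 5.3623^0.25 ≈ 1.5217
c* = (1 − s)·y* = (1 − 0.37) × 1.5217 ≈ 0.9587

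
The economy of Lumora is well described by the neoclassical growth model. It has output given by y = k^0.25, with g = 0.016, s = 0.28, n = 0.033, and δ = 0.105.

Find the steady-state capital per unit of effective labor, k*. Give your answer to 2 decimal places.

k* ≈ 2.22

At the steady state, Δk = 0, so s·k^α = (n + g + δ)·k.
Rearranging, k^(1−α) = s / (n + g + δ).
k^0.75 = 0.28 / (0.033 + 0.016 + 0.105) = 0.28 / 0.154 = 1.8182
k* = 1.8182^(1/0.75) ≈ 2.2192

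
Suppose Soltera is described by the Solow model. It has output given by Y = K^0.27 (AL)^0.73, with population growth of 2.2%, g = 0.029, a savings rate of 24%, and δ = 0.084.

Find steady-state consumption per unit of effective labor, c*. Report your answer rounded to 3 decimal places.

c* ≈ 0.940

Steady state requires s·f(k) = (n + g + δ)·k, i.e. s·k^α = (n + g + δ)·k.
Dividing both sides by k: k^(1−α) = s / (n + g + δ).
k^0.73 = 0.24 / (0.022 + 0.029 + 0.084) = 0.24 / 0.135 = 1.7778
k* = 1.7778^(1/0.73) ≈ 2.1994
y* = (k*)^α = 2.1994^0.27 ≈ 1.2371
c* = (1 − s)·y* = (1 − 0.24) × 1.2371 ≈ 0.9402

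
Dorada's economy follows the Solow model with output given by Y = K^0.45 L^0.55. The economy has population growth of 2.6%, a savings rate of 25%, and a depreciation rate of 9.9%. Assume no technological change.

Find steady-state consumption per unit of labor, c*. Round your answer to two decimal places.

Steady state requires s·f(k) = (n + δ)·k, i.e. s·k^α = (n + δ)·k.
Rearranging, k^(1−α) = s / (n + δ).
k^0.55 = 0.25 / (0.026 + 0.099) = 0.25 / 0.125 = 2.0000
k* = 2.0000^(1/0.55) ≈ 3.5264
y* = (k*)^α = 3.5264^0.45 ≈ 1.7632
c* = (1 − s)·y* = (1 − 0.25) × 1.7632 ≈ 1.3224

c* ≈ 1.32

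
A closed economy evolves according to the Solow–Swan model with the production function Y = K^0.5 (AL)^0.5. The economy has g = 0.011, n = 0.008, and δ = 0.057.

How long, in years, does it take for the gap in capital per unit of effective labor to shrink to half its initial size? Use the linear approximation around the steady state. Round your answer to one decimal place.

half-life ≈ 18.2 years

Near the steady state the convergence rate is λ = (1 − α)(n + g + δ).
λ = (1 − 0.5) × 0.076 = 0.5 × 0.076 = 0.0380
Half-life = ln 2 / λ = 0.6931 / 0.0380 ≈ 18.24 years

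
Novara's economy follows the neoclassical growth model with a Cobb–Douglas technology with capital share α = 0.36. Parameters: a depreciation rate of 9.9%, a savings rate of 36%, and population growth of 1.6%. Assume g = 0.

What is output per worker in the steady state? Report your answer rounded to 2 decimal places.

At the steady state, Δk = 0, so s·k^α = (n + δ)·k.
Dividing both sides by k: k^(1−α) = s / (n + δ).
k^0.64 = 0.36 / (0.016 + 0.099) = 0.36 / 0.115 = 3.1304
k* = 3.1304^(1/0.64) ≈ 5.9481
y* = (k*)^α = 5.9481^0.36 ≈ 1.9001

y* ≈ 1.90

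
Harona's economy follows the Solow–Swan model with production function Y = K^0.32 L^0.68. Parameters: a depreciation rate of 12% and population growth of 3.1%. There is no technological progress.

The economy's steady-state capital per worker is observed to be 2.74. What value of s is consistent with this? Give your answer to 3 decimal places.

s ≈ 0.300

In steady state, investment equals break-even investment: s·k^α = (n + δ)·k.
So s / (n + δ) = (k*)^(1−α) = 2.74^0.68 = 1.9846.
Therefore s = 1.9846 × (n + δ) = 1.9846 × 0.151 = 0.2997.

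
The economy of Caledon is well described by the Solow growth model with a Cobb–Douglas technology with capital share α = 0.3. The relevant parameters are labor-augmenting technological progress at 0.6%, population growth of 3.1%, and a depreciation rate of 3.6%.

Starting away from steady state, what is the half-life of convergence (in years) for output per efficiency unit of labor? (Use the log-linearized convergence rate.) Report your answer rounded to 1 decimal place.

half-life ≈ 13.6 years

Near the steady state the convergence rate is λ = (1 − α)(n + g + δ).
λ = (1 − 0.3) × 0.073 = 0.7 × 0.073 = 0.0511
Half-life = ln 2 / λ = 0.6931 / 0.0511 ≈ 13.56 years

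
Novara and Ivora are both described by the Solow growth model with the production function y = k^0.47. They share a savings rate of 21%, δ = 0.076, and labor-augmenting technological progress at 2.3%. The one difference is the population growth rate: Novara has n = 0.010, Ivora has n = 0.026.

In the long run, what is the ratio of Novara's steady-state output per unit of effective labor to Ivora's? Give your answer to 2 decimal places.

Steady-state y* = [s/(n + g + δ)]^(α/(1−α)), so the ratio is [ (s_N/(n + g + δ)_N) / (s_I/(n + g + δ)_I) ]^0.8868.
s_N/(n + g + δ)_N = 0.21/0.109 = 1.9266; s_I/(n + g + δ)_I = 0.21/0.125 = 1.6800.
Ratio = (1.9266/1.6800)^0.8868 = 1.1468^0.8868 ≈ 1.1292

y*_N / y*_I ≈ 1.13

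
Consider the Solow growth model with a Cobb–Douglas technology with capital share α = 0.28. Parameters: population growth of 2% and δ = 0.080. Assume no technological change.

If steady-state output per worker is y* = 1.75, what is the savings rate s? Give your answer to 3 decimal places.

s ≈ 0.422

In steady state, investment equals break-even investment: s·k^α = (n + δ)·k.
Since y* = [s/(n + δ)]^(α/(1−α)), we have s/(n + δ) = (y*)^((1−α)/α) = 1.75^2.5714 = 4.2165.
Therefore s = 4.2165 × (n + δ) = 4.2165 × 0.100 = 0.4217.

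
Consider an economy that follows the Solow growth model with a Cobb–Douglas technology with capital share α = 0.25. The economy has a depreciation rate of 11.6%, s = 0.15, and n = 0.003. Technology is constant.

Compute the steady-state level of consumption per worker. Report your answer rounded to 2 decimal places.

At the steady state, Δk = 0, so s·k^α = (n + δ)·k.
Rearranging, k^(1−α) = s / (n + δ).
k^0.75 = 0.15 / (0.003 + 0.116) = 0.15 / 0.119 = 1.2605
k* = 1.2605^(1/0.75) ≈ 1.3616
y* = (k*)^α = 1.3616^0.25 ≈ 1.0802
c* = (1 − s)·y* = (1 − 0.15) × 1.0802 ≈ 0.9182

c* ≈ 0.92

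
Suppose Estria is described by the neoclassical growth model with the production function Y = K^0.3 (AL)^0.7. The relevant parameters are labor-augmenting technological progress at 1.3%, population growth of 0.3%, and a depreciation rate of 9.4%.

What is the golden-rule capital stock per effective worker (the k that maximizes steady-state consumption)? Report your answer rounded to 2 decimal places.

The golden rule sets f'(k) = n + g + δ, i.e. α·k^(α−1) = n + g + δ.
So k^(1−α) = α / (n + g + δ) = 0.3 / 0.110 = 2.7273.
k_gold = 2.7273^(1/0.7) ≈ 4.1925

k_gold ≈ 4.19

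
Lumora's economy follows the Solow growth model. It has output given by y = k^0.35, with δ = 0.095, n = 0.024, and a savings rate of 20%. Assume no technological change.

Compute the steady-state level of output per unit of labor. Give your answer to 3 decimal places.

y* ≈ 1.323

Steady state requires s·f(k) = (n + δ)·k, i.e. s·k^α = (n + δ)·k.
Dividing both sides by k: k^(1−α) = s / (n + δ).
k^0.65 = 0.20 / (0.024 + 0.095) = 0.20 / 0.119 = 1.6807
k* = 1.6807^(1/0.65) ≈ 2.2228
y* = (k*)^α = 2.2228^0.35 ≈ 1.3226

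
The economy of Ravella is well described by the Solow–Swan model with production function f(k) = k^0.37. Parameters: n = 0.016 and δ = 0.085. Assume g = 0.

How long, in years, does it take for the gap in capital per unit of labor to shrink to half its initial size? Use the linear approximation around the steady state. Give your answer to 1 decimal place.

Near the steady state the convergence rate is λ = (1 − α)(n + δ).
λ = (1 − 0.37) × 0.101 = 0.63 × 0.101 = 0.06363
Half-life = ln 2 / λ = 0.6931 / 0.06363 ≈ 10.89 years

half-life ≈ 10.9 years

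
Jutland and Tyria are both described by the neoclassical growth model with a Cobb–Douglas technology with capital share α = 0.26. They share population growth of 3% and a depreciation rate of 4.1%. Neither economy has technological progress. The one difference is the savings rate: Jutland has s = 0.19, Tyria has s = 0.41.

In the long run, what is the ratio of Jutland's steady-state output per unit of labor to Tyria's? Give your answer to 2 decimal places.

Steady-state y* = [s/(n + δ)]^(α/(1−α)), so the ratio is [ (s_J/(n + δ)_J) / (s_T/(n + δ)_T) ]^0.3514.
s_J/(n + δ)_J = 0.19/0.071 = 2.6761; s_T/(n + δ)_T = 0.41/0.071 = 5.7746.
Ratio = (2.6761/5.7746)^0.3514 = 0.4634^0.3514 ≈ 0.7632

ratio ≈ 0.76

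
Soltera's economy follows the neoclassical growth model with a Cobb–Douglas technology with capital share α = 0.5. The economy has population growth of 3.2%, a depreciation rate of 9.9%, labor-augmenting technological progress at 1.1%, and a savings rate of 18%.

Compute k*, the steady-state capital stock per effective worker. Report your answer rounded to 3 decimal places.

k* = 1.607

At the steady state, Δk = 0, so s·k^α = (n + g + δ)·k.
Rearranging, k^(1−α) = s / (n + g + δ).
k^0.5 = 0.18 / (0.032 + 0.011 + 0.099) = 0.18 / 0.142 = 1.2676
k* = 1.2676^(1/0.5) ≈ 1.6068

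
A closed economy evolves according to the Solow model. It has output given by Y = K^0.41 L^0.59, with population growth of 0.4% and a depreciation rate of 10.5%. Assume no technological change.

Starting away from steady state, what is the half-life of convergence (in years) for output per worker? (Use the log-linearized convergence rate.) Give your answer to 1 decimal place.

Near the steady state the convergence rate is λ = (1 − α)(n + δ).
λ = (1 − 0.41) × 0.109 = 0.59 × 0.109 = 0.06431
Half-life = ln 2 / λ = 0.6931 / 0.06431 ≈ 10.78 years

t_½ ≈ 10.8 years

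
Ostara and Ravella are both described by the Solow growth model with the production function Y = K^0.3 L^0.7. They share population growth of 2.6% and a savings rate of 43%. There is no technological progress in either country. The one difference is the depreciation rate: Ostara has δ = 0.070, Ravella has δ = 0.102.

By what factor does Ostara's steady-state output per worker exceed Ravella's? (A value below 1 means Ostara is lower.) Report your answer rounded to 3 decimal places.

Steady-state y* = [s/(n + δ)]^(α/(1−α)), so the ratio is [ (s_O/(n + δ)_O) / (s_R/(n + δ)_R) ]^0.4286.
s_O/(n + δ)_O = 0.43/0.096 = 4.4792; s_R/(n + δ)_R = 0.43/0.128 = 3.3594.
Ratio = (4.4792/3.3594)^0.4286 = 1.3333^0.4286 ≈ 1.1312

y*_O / y*_R ≈ 1.131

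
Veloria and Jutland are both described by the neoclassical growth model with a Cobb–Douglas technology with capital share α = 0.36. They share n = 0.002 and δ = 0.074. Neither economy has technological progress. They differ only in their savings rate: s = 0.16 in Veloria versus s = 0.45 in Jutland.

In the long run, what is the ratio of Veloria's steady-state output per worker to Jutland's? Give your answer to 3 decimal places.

Steady-state y* = [s/(n + δ)]^(α/(1−α)), so the ratio is [ (s_V/(n + δ)_V) / (s_J/(n + δ)_J) ]^0.5625.
s_V/(n + δ)_V = 0.16/0.076 = 2.1053; s_J/(n + δ)_J = 0.45/0.076 = 5.9211.
Ratio = (2.1053/5.9211)^0.5625 = 0.3556^0.5625 ≈ 0.5590

y*_V / y*_J ≈ 0.559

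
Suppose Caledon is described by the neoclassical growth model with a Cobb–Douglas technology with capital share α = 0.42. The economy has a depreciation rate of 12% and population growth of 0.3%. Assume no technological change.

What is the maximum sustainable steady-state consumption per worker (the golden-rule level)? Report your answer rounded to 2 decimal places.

At the golden rule, f'(k) = n + δ, so α·k^(α−1) = n + δ and k_gold = (α/(n + δ))^(1/(1−α)).
k_gold = (0.42/0.123)^(1/0.58) = 3.4146^1.7241 ≈ 8.3087
c_gold = f(k_gold) − (n + δ)·k_gold = 2.4333 − 0.123×8.3087 ≈ 1.4113

c_gold ≈ 1.41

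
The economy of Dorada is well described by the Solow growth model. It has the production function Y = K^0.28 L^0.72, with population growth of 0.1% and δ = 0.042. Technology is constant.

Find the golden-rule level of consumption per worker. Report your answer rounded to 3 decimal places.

At the golden rule, f'(k) = n + δ, so α·k^(α−1) = n + δ and k_gold = (α/(n + δ))^(1/(1−α)).
k_gold = (0.28/0.043)^(1/0.72) = 6.5116^1.3889 ≈ 13.4937
c_gold = f(k_gold) − (n + δ)·k_gold = 2.0722 − 0.043×13.4937 ≈ 1.4920

c_gold ≈ 1.492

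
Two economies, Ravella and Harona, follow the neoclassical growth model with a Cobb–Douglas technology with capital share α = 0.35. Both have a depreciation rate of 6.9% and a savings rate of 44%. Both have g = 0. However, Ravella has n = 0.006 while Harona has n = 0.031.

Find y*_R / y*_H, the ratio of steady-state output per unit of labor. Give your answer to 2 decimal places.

ratio ≈ 1.17

Steady-state y* = [s/(n + δ)]^(α/(1−α)), so the ratio is [ (s_R/(n + δ)_R) / (s_H/(n + δ)_H) ]^0.5385.
s_R/(n + δ)_R = 0.44/0.075 = 5.8667; s_H/(n + δ)_H = 0.44/0.100 = 4.4000.
Ratio = (5.8667/4.4000)^0.5385 = 1.3333^0.5385 ≈ 1.1675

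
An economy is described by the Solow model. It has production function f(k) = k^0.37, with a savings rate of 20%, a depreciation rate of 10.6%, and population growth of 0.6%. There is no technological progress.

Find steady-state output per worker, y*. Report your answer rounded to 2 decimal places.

y* = 1.41

In steady state, investment equals break-even investment: s·k^α = (n + δ)·k.
Dividing both sides by k: k^(1−α) = s / (n + δ).
k^0.63 = 0.20 / (0.006 + 0.106) = 0.20 / 0.112 = 1.7857
k* = 1.7857^(1/0.63) ≈ 2.5101
y* = (k*)^α = 2.5101^0.37 ≈ 1.4057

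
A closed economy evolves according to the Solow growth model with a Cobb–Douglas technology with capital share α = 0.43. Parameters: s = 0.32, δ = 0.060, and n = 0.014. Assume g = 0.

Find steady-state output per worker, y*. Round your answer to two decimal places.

y* = 3.02

At the steady state, Δk = 0, so s·k^α = (n + δ)·k.
Dividing both sides by k: k^(1−α) = s / (n + δ).
k^0.57 = 0.32 / (0.014 + 0.060) = 0.32 / 0.074 = 4.3243
k* = 4.3243^(1/0.57) ≈ 13.0509
y* = (k*)^α = 13.0509^0.43 ≈ 3.0180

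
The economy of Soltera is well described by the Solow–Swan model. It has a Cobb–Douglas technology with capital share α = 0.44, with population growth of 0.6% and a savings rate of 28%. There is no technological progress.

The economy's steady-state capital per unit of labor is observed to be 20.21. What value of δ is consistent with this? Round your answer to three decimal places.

Steady state requires s·f(k) = (n + δ)·k, i.e. s·k^α = (n + δ)·k.
So s / (n + δ) = (k*)^(1−α) = 20.21^0.56 = 5.3841.
Therefore n + δ = s / 5.3841 = 0.28 / 5.3841 = 0.0520, so δ = 0.0520 − 0.006 = 0.0460.

δ ≈ 0.046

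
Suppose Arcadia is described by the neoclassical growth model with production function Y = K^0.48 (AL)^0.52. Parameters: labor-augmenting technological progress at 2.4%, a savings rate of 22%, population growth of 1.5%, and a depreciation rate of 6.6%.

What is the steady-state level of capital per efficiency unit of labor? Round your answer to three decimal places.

k* ≈ 4.147

At the steady state, Δk = 0, so s·k^α = (n + g + δ)·k.
Dividing both sides by k: k^(1−α) = s / (n + g + δ).
k^0.52 = 0.22 / (0.015 + 0.024 + 0.066) = 0.22 / 0.105 = 2.0952
k* = 2.0952^(1/0.52) ≈ 4.1471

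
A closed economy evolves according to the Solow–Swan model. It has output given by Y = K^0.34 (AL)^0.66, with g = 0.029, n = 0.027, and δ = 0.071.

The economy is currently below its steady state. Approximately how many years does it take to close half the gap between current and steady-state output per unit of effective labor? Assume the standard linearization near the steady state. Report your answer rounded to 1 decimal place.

t_½ ≈ 8.3 years

Near the steady state the convergence rate is λ = (1 − α)(n + g + δ).
λ = (1 − 0.34) × 0.127 = 0.66 × 0.127 = 0.08382
Half-life = ln 2 / λ = 0.6931 / 0.08382 ≈ 8.27 years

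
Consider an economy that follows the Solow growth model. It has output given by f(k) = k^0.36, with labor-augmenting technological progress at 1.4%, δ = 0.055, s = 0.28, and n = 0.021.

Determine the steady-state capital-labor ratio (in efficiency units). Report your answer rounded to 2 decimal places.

k* = 5.89

In steady state, investment equals break-even investment: s·k^α = (n + g + δ)·k.
Dividing both sides by k: k^(1−α) = s / (n + g + δ).
k^0.64 = 0.28 / (0.021 + 0.014 + 0.055) = 0.28 / 0.090 = 3.1111
k* = 3.1111^(1/0.64) ≈ 5.8909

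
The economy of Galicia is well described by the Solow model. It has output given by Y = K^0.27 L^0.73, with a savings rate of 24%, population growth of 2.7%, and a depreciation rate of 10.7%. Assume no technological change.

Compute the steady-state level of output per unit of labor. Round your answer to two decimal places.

In steady state, investment equals break-even investment: s·k^α = (n + δ)·k.
Dividing both sides by k: k^(1−α) = s / (n + δ).
k^0.73 = 0.24 / (0.027 + 0.107) = 0.24 / 0.134 = 1.7910
k* = 1.7910^(1/0.73) ≈ 2.2218
y* = (k*)^α = 2.2218^0.27 ≈ 1.2405

y* = 1.24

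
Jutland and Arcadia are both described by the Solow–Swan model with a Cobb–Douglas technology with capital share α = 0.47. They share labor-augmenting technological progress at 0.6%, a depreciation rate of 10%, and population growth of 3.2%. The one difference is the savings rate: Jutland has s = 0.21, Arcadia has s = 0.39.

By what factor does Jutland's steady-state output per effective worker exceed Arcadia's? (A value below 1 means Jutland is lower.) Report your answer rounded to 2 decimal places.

ratio ≈ 0.58

Steady-state y* = [s/(n + g + δ)]^(α/(1−α)), so the ratio is [ (s_J/(n + g + δ)_J) / (s_A/(n + g + δ)_A) ]^0.8868.
s_J/(n + g + δ)_J = 0.21/0.138 = 1.5217; s_A/(n + g + δ)_A = 0.39/0.138 = 2.8261.
Ratio = (1.5217/2.8261)^0.8868 = 0.5384^0.8868 ≈ 0.5775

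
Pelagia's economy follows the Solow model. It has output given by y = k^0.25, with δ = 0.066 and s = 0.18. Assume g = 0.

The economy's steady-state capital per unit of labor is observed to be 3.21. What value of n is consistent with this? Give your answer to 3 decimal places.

At the steady state, Δk = 0, so s·k^α = (n + δ)·k.
So s / (n + δ) = (k*)^(1−α) = 3.21^0.75 = 2.3982.
Therefore n + δ = s / 2.3982 = 0.18 / 2.3982 = 0.0751, so n = 0.0751 − 0.066 = 0.0091.

n ≈ 0.009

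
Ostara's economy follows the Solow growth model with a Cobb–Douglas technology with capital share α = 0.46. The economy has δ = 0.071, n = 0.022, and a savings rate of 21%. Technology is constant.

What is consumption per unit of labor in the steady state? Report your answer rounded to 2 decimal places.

c* = 1.58

Steady state requires s·f(k) = (n + δ)·k, i.e. s·k^α = (n + δ)·k.
Dividing both sides by k: k^(1−α) = s / (n + δ).
k^0.54 = 0.21 / (0.022 + 0.071) = 0.21 / 0.093 = 2.2581
k* = 2.2581^(1/0.54) ≈ 4.5194
y* = (k*)^α = 4.5194^0.46 ≈ 2.0014
c* = (1 − s)·y* = (1 − 0.21) × 2.0014 ≈ 1.5811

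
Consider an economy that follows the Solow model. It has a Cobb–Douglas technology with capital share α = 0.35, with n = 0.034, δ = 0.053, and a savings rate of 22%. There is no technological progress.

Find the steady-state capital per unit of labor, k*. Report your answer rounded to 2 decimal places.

k* = 4.17

In steady state, investment equals break-even investment: s·k^α = (n + δ)·k.
Rearranging, k^(1−α) = s / (n + δ).
k^0.65 = 0.22 / (0.034 + 0.053) = 0.22 / 0.087 = 2.5287
k* = 2.5287^(1/0.65) ≈ 4.1672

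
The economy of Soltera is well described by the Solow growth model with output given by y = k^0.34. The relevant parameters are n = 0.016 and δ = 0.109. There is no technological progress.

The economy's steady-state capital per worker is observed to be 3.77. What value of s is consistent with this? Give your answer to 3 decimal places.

At the steady state, Δk = 0, so s·k^α = (n + δ)·k.
So s / (n + δ) = (k*)^(1−α) = 3.77^0.66 = 2.4010.
Therefore s = 2.4010 × (n + δ) = 2.4010 × 0.125 = 0.3001.

s ≈ 0.300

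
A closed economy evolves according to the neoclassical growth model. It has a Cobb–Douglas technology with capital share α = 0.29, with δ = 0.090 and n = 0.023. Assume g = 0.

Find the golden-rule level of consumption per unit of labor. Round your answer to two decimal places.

c_gold ≈ 1.04

At the golden rule, f'(k) = n + δ, so α·k^(α−1) = n + δ and k_gold = (α/(n + δ))^(1/(1−α)).
k_gold = (0.29/0.113)^(1/0.71) = 2.5664^1.4085 ≈ 3.7717
c_gold = f(k_gold) − (n + δ)·k_gold = 1.4696 − 0.113×3.7717 ≈ 1.0434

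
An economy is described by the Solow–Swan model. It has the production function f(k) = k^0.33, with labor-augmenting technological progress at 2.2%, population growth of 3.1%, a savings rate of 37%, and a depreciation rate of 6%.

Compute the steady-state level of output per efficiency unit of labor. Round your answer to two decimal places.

At the steady state, Δk = 0, so s·k^α = (n + g + δ)·k.
Rearranging, k^(1−α) = s / (n + g + δ).
k^0.67 = 0.37 / (0.031 + 0.022 + 0.060) = 0.37 / 0.113 = 3.2743
k* = 3.2743^(1/0.67) ≈ 5.8726
y* = (k*)^α = 5.8726^0.33 ≈ 1.7936

y* = 1.79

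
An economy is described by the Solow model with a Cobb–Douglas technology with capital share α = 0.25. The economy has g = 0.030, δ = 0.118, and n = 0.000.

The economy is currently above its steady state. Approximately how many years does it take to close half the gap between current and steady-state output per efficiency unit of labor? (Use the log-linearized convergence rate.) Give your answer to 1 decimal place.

about 6.2 years

Near the steady state the convergence rate is λ = (1 − α)(n + g + δ).
λ = (1 − 0.25) × 0.148 = 0.75 × 0.148 = 0.1110
Half-life = ln 2 / λ = 0.6931 / 0.1110 ≈ 6.24 years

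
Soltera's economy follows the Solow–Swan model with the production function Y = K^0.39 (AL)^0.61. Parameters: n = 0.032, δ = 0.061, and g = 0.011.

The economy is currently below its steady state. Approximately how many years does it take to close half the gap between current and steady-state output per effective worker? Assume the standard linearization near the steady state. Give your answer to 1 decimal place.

Near the steady state the convergence rate is λ = (1 − α)(n + g + δ).
λ = (1 − 0.39) × 0.104 = 0.61 × 0.104 = 0.06344
Half-life = ln 2 / λ = 0.6931 / 0.06344 ≈ 10.93 years

t_½ ≈ 10.9 years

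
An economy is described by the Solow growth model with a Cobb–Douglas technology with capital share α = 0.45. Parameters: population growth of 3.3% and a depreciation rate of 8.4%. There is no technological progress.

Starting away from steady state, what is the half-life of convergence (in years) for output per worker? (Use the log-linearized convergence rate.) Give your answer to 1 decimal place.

Near the steady state the convergence rate is λ = (1 − α)(n + δ).
λ = (1 − 0.45) × 0.117 = 0.55 × 0.117 = 0.06435
Half-life = ln 2 / λ = 0.6931 / 0.06435 ≈ 10.77 years

about 10.8 years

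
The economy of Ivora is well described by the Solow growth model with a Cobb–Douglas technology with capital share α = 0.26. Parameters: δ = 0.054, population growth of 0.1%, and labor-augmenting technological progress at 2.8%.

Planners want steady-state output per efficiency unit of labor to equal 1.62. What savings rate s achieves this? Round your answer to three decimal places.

In steady state, investment equals break-even investment: s·k^α = (n + g + δ)·k.
Since y* = [s/(n + g + δ)]^(α/(1−α)), we have s/(n + g + δ) = (y*)^((1−α)/α) = 1.62^2.8462 = 3.9475.
Therefore s = 3.9475 × (n + g + δ) = 3.9475 × 0.083 = 0.3276.

s ≈ 0.328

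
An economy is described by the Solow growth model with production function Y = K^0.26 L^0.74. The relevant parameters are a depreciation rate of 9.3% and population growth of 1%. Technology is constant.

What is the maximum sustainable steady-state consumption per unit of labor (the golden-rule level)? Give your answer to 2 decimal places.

At the golden rule, f'(k) = n + δ, so α·k^(α−1) = n + δ and k_gold = (α/(n + δ))^(1/(1−α)).
k_gold = (0.26/0.103)^(1/0.74) = 2.5243^1.3514 ≈ 3.4950
c_gold = f(k_gold) − (n + δ)·k_gold = 1.3845 − 0.103×3.4950 ≈ 1.0245

c_gold ≈ 1.02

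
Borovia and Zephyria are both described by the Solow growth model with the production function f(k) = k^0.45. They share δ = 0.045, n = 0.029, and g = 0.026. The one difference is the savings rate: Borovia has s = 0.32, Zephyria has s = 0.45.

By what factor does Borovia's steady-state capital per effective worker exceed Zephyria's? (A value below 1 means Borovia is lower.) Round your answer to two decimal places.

k*_B / k*_Z ≈ 0.54

Steady-state k* = [s/(n + g + δ)]^(1/(1−α)), so the ratio is [ (s_B/(n + g + δ)_B) / (s_Z/(n + g + δ)_Z) ]^1.8182.
s_B/(n + g + δ)_B = 0.32/0.100 = 3.2000; s_Z/(n + g + δ)_Z = 0.45/0.100 = 4.5000.
Ratio = (3.2000/4.5000)^1.8182 = 0.7111^1.8182 ≈ 0.5380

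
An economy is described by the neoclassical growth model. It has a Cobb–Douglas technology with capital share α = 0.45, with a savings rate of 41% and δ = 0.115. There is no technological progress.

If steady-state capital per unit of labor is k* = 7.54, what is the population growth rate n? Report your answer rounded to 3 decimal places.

n ≈ 0.020

In steady state, investment equals break-even investment: s·k^α = (n + δ)·k.
So s / (n + δ) = (k*)^(1−α) = 7.54^0.55 = 3.0378.
Therefore n + δ = s / 3.0378 = 0.41 / 3.0378 = 0.1350, so n = 0.1350 − 0.115 = 0.0200.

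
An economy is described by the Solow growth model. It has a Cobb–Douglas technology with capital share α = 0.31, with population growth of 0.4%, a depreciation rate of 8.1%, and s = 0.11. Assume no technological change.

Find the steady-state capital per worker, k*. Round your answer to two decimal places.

k* = 1.45

In steady state, investment equals break-even investment: s·k^α = (n + δ)·k.
Dividing both sides by k: k^(1−α) = s / (n + δ).
k^0.69 = 0.11 / (0.004 + 0.081) = 0.11 / 0.085 = 1.2941
k* = 1.2941^(1/0.69) ≈ 1.4530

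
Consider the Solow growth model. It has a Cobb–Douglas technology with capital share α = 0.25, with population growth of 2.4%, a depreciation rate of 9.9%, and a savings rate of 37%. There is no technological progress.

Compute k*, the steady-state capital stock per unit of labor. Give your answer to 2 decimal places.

k* = 4.34

In steady state, investment equals break-even investment: s·k^α = (n + δ)·k.
Rearranging, k^(1−α) = s / (n + δ).
k^0.75 = 0.37 / (0.024 + 0.099) = 0.37 / 0.123 = 3.0081
k* = 3.0081^(1/0.75) ≈ 4.3423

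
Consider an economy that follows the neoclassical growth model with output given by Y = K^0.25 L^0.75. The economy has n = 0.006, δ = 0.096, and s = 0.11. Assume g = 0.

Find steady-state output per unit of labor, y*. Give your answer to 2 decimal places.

At the steady state, Δk = 0, so s·k^α = (n + δ)·k.
Dividing both sides by k: k^(1−α) = s / (n + δ).
k^0.75 = 0.11 / (0.006 + 0.096) = 0.11 / 0.102 = 1.0784
k* = 1.0784^(1/0.75) ≈ 1.1059
y* = (k*)^α = 1.1059^0.25 ≈ 1.0255

y* = 1.03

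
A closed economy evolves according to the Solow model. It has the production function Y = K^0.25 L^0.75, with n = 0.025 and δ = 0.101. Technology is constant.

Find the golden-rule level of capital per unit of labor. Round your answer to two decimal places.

The golden rule sets f'(k) = n + δ, i.e. α·k^(α−1) = n + δ.
So k^(1−α) = α / (n + δ) = 0.25 / 0.126 = 1.9841.
k_gold = 1.9841^(1/0.75) ≈ 2.4932

k_gold ≈ 2.49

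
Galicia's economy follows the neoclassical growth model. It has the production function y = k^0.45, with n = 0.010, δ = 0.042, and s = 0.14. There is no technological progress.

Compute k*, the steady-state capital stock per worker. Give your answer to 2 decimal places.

k* ≈ 6.05

In steady state, investment equals break-even investment: s·k^α = (n + δ)·k.
Rearranging, k^(1−α) = s / (n + δ).
k^0.55 = 0.14 / (0.010 + 0.042) = 0.14 / 0.052 = 2.6923
k* = 2.6923^(1/0.55) ≈ 6.0540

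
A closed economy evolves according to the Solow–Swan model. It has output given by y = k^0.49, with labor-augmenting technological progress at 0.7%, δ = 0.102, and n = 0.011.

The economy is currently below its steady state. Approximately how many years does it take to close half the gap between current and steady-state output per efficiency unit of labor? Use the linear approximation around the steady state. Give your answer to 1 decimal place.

Near the steady state the convergence rate is λ = (1 − α)(n + g + δ).
λ = (1 − 0.49) × 0.120 = 0.51 × 0.120 = 0.0612
Half-life = ln 2 / λ = 0.6931 / 0.0612 ≈ 11.33 years

t_½ ≈ 11.3 years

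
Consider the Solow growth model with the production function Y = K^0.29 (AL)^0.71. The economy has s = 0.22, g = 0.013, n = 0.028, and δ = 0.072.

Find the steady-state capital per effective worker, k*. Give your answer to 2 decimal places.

In steady state, investment equals break-even investment: s·k^α = (n + g + δ)·k.
Dividing both sides by k: k^(1−α) = s / (n + g + δ).
k^0.71 = 0.22 / (0.028 + 0.013 + 0.072) = 0.22 / 0.113 = 1.9469
k* = 1.9469^(1/0.71) ≈ 2.5558

k* ≈ 2.56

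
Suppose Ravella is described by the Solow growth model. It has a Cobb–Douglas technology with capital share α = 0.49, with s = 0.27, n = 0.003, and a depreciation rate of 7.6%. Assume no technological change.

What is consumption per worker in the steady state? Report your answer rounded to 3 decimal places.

In steady state, investment equals break-even investment: s·k^α = (n + δ)·k.
Rearranging, k^(1−α) = s / (n + δ).
k^0.51 = 0.27 / (0.003 + 0.076) = 0.27 / 0.079 = 3.4177
k* = 3.4177^(1/0.51) ≈ 11.1311
y* = (k*)^α = 11.1311^0.49 ≈ 3.2569
c* = (1 − s)·y* = (1 − 0.27) × 3.2569 ≈ 2.3775

c* = 2.378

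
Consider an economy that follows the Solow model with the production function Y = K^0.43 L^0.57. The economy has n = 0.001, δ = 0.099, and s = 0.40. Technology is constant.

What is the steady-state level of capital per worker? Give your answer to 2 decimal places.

k* = 11.38

In steady state, investment equals break-even investment: s·k^α = (n + δ)·k.
Dividing both sides by k: k^(1−α) = s / (n + δ).
k^0.57 = 0.40 / (0.001 + 0.099) = 0.40 / 0.100 = 4.0000
k* = 4.0000^(1/0.57) ≈ 11.3827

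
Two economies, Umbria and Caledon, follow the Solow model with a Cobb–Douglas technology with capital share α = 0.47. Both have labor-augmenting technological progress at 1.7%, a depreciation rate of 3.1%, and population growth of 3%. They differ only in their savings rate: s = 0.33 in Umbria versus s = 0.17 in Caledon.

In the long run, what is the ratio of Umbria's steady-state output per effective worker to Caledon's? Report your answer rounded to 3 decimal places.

ratio ≈ 1.801

Steady-state y* = [s/(n + g + δ)]^(α/(1−α)), so the ratio is [ (s_U/(n + g + δ)_U) / (s_C/(n + g + δ)_C) ]^0.8868.
s_U/(n + g + δ)_U = 0.33/0.078 = 4.2308; s_C/(n + g + δ)_C = 0.17/0.078 = 2.1795.
Ratio = (4.2308/2.1795)^0.8868 = 1.9412^0.8868 ≈ 1.8008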